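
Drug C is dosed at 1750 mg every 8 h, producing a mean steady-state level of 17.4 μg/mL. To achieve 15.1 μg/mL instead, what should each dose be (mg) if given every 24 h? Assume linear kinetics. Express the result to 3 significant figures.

4560 mg

With linear kinetics, Css is proportional to dose rate (D/τ) at fixed clearance.
D₂ = D₁ × (Css,target / Css,current) × (τ₂/τ₁) = 1750 × (15.1/17.4) × (24/8) = 4556 mg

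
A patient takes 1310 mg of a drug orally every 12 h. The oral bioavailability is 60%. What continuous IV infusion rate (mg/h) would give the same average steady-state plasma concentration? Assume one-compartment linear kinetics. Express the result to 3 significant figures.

Equivalent systemic input: infusion rate = F·D/τ.
Rate = 0.6 × 1310 / 12 = 65.50 mg/h

65.5 mg/h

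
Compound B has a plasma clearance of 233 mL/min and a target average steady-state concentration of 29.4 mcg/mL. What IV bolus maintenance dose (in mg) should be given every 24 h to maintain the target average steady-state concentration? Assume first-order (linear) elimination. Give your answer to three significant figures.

Convert clearance: 233 mL/min × 60 min/h ÷ 1000 mL/L = 13.98 L/h
D = CL × Css × τ = 13.98 × 29.4 × 24 = 9864 mg

9860 mg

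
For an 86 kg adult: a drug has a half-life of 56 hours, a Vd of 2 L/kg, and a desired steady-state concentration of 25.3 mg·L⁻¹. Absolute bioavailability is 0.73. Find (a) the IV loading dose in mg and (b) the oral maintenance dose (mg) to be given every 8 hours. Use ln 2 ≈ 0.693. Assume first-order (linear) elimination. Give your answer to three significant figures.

Vd = 2 L/kg × 86 kg = 172.0 L
LD = Vd × C = 172.0 × 25.3 = 4352 mg
CL = 0.693 × Vd / t½ = 0.693 × 172.0 / 56 = 2.129 L/h
D = CL × Css × τ / F = 2.129 × 25.3 × 8 / 0.73 = 590.3 mg

(a) 4350 mg; (b) 590 mg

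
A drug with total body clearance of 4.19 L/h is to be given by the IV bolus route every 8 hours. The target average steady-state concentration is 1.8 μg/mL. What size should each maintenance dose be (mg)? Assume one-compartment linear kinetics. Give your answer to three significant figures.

D = CL × Css × τ = 4.190 × 1.8 × 8 = 60.34 mg

60.3 mg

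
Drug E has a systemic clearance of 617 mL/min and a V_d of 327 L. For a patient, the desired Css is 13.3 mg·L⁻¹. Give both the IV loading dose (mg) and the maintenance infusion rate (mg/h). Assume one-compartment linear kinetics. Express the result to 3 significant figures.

(a) 4350 mg; (b) 492 mg/h

LD = Vd · C_target = 327.0 × 13.3 = 4349 mg
Convert clearance: 617 mL/min × 60 min/h ÷ 1000 mL/L = 37.02 L/h
Infusion rate = 37.02 L/h × 13.3 mg/L = 492.4 mg/h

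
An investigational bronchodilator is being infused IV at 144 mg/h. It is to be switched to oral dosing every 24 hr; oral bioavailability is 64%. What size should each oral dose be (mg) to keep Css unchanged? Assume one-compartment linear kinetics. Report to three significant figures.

To maintain the same Css, the systemic dosing rate must be unchanged: F·D/τ = infusion rate.
D = rate × τ / F = 144 × 24 / 0.64 = 5400 mg

5400 mg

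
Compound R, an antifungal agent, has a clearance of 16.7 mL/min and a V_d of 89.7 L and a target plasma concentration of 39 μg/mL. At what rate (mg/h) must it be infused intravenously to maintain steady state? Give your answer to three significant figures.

CL = 16.7 mL/min × 60/1000 = 1.002 L/h
At steady state, infusion rate equals elimination rate: rate in = CL × Css.
Rate = CL × Css = 1.002 × 39 = 39.08 mg/h

39.1 mg/h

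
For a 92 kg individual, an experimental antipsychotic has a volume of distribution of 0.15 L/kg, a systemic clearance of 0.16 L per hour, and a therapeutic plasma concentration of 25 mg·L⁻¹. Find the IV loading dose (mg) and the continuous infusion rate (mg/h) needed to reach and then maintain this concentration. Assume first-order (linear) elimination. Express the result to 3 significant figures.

Vd = 0.15 L/kg × 92 kg = 13.80 L
Loading: fill Vd to C_target → 13.80 L × 25 mg/L = 345.0 mg
Maintenance infusion rate = CL × Css = 0.1600 × 25 = 4.000 mg/h

(a) 345 mg; (b) 4.00 mg/h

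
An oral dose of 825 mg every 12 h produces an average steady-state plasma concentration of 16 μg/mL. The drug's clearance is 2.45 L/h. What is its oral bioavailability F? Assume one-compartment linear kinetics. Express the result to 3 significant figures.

F·D/τ = CL·Css at steady state → F = CL·Css·τ / D.
F = 2.45 × 16 × 12 / 825 = 0.570

0.570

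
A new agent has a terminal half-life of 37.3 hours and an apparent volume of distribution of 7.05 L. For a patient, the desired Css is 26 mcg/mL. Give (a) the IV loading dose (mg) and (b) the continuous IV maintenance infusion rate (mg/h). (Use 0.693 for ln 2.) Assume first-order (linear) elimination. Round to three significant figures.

LD = Vd × C = 7.050 × 26 = 183.3 mg
CL = 0.693 × Vd / t½ = 0.693 × 7.050 / 37.3 = 0.1310 L/h
Infusion rate = CL × Css = 0.1310 × 26 = 3.406 mg/h

(a) 183 mg; (b) 3.41 mg/h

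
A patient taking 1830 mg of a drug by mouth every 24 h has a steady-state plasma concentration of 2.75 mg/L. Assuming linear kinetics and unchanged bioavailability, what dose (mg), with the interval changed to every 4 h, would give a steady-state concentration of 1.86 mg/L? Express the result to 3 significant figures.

206 mg

With linear kinetics, Css is proportional to dose rate (D/τ) at fixed clearance.
D₂ = D₁ × (Css,target / Css,current) × (τ₂/τ₁) = 1830 × (1.86/2.75) × (4/24) = 206.3 mg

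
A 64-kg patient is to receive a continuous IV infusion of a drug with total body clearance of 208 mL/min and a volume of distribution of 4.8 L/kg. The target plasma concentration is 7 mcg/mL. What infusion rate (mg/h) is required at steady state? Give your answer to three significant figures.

87.4 mg/h

Convert clearance: 208 mL/min × 60 min/h ÷ 1000 mL/L = 12.48 L/h
Maintenance depends on clearance, not Vd — rate in must match rate out.
Rate = CL × Css = 12.48 × 7 = 87.36 mg/h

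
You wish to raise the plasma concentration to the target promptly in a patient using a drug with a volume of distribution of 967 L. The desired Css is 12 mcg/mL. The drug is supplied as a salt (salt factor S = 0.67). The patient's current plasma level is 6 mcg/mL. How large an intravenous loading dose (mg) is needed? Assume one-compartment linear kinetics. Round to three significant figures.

The loading dose fills Vd to the target concentration.
Concentration deficit ΔC = 12 − 6 = 6.000 mg/L
LD = Vd × ΔC / S = 967.0 × 6.000 / 0.67 = 8660 mg

8660 mg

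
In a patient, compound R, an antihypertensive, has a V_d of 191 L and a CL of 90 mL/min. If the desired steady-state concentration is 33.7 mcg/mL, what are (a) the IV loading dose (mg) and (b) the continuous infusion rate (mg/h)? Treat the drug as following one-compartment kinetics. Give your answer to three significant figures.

(a) 6440 mg; (b) 182 mg/h

LD = Vd · C_target = 191.0 × 33.7 = 6437 mg
CL = 90 mL/min × 60/1000 = 5.400 L/h
Maintenance infusion rate = CL × Css = 5.400 × 33.7 = 182.0 mg/h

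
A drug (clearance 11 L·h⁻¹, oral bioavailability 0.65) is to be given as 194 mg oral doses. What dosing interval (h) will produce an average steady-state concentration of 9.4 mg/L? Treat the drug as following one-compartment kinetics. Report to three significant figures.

1.22 h

F·D/τ = CL·Css → τ = F·D / (CL·Css).
τ = 0.65 × 194 / (11 × 9.4) = 1.220 h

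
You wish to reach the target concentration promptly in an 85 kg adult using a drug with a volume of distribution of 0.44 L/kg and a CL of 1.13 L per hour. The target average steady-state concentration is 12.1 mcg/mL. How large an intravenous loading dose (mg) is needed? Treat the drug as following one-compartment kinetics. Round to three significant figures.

Vd = 0.44 L/kg × 85 kg = 37.40 L
LD = Vd × C = 37.40 × 12.10 = 452.5 mg

453 mg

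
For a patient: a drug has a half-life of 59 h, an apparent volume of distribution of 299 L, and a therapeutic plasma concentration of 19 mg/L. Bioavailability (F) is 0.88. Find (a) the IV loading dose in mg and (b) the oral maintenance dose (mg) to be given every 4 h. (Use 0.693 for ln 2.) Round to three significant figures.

(a) 5680 mg; (b) 303 mg

LD = Vd × C = 299.0 × 19 = 5681 mg
CL = 0.693 × Vd / t½ = 0.693 × 299.0 / 59 = 3.512 L/h
D = CL × Css × τ / F = 3.512 × 19 × 4 / 0.88 = 303.3 mg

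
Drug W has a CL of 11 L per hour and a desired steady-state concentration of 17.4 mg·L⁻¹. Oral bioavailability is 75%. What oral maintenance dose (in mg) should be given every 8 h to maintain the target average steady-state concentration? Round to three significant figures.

At steady state, dose per interval replaces the amount cleared in that interval: F·D/τ = CL·Css.
D = CL × Css × τ / F = 11.00 × 17.4 × 8 / 0.75 = 2042 mg

2040 mg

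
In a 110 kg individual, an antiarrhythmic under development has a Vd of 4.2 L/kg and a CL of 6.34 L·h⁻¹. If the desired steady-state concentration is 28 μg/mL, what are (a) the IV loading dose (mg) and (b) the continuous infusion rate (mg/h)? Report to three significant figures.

(a) 12900 mg; (b) 178 mg/h

Vd = 4.2 L/kg × 110 kg = 462.0 L
Loading: fill Vd to C_target → 462.0 L × 28 mg/L = 12940 mg
Maintenance: replace elimination → rate = CL × Css = 6.340 × 28 = 177.5 mg/h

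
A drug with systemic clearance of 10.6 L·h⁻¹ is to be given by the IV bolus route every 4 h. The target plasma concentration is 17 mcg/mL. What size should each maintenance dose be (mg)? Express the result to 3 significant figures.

721 mg

At steady state, dose per interval replaces the amount cleared in that interval: D/τ = CL·Css.
D = CL × Css × τ = 10.60 × 17 × 4 = 720.8 mg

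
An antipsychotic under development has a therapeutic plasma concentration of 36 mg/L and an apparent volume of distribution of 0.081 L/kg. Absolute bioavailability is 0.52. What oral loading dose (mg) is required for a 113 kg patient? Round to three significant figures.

Vd(total) = 113 kg × 0.081 L/kg = 9.153 L
LD = Vd × C / F = 9.153 × 36.00 / 0.52 = 633.7 mg

634 mg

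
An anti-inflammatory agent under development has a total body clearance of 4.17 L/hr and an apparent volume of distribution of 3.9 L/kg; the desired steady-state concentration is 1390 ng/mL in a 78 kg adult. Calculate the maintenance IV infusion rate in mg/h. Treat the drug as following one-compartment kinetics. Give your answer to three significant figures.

5.80 mg/h

C = 1390 ng/mL = 1.390 mg/L
At steady state, infusion rate equals elimination rate: rate in = CL × Css.
R₀ = 4.170 × 1.39 = 5.796 mg/h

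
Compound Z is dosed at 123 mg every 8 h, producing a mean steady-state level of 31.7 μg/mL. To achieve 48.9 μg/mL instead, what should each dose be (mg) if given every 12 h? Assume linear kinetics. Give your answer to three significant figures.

285 mg

For first-order elimination, Css ∝ F·D/(CL·τ); F and CL are unchanged, so Css ∝ D/τ.
D₂ = D₁ × (Css,target / Css,current) × (τ₂/τ₁) = 123 × (48.9/31.7) × (12/8) = 284.6 mg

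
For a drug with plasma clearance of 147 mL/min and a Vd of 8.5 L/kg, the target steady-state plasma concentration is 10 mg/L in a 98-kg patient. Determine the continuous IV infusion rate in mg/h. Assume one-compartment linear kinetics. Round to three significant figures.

88.2 mg/h

Convert clearance: 147 mL/min × 60 min/h ÷ 1000 mL/L = 8.820 L/h
Vd does not affect the maintenance rate; only clearance governs steady-state input.
R₀ = 8.820 × 10 = 88.20 mg/h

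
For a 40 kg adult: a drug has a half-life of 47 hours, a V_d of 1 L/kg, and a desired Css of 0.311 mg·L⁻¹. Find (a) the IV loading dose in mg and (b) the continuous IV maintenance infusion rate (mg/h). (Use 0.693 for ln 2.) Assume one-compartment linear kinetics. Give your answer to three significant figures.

(a) 12.4 mg; (b) 0.183 mg/h

Total Vd = 1 × 40 = 40.00 L
LD = Vd × C = 40.00 × 0.311 = 12.44 mg
CL = 0.693 × Vd / t½ = 0.693 × 40.00 / 47 = 0.5898 L/h
Infusion rate = CL × Css = 0.5898 × 0.311 = 0.1834 mg/h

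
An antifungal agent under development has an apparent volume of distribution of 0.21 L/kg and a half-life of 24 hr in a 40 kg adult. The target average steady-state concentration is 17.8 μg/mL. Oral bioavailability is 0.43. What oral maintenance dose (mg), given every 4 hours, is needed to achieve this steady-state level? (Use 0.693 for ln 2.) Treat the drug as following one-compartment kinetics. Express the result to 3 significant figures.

Vd(total) = 40 kg × 0.21 L/kg = 8.400 L
CL = ln 2 · Vd / t½ = 0.693 × 8.400 / 24 = 0.2426 L/h
D = CL × Css × τ / F = 0.2426 × 17.8 × 4 / 0.43 = 40.17 mg

40.2 mg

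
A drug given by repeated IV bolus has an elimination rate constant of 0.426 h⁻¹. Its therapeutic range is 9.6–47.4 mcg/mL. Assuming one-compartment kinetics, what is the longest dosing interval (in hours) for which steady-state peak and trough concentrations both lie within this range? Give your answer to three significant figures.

3.75 h

Between IV bolus doses, concentration decays as C = C₀·e^(−kτ), so C_peak/C_trough = e^(kτ).
τ_max = ln(C_peak/C_trough) / k = ln(47.4/9.6) / 0.4260 = 1.597 / 0.4260 = 3.749 h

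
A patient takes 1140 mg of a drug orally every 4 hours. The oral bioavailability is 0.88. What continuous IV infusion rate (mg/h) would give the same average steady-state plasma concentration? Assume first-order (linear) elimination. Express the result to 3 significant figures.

Equivalent systemic input: infusion rate = F·D/τ.
Rate = 0.88 × 1140 / 4 = 250.8 mg/h

251 mg/h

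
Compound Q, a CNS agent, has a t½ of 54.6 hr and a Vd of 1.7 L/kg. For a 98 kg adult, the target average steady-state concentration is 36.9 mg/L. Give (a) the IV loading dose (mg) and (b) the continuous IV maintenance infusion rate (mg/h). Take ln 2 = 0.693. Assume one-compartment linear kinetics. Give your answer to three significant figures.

Vd = 1.7 L/kg × 98 kg = 166.6 L
LD = Vd × C = 166.6 × 36.9 = 6148 mg
CL = 0.693 × Vd / t½ = 0.693 × 166.6 / 54.6 = 2.115 L/h
Infusion rate = CL × Css = 2.115 × 36.9 = 78.04 mg/h

(a) 6150 mg; (b) 78.0 mg/h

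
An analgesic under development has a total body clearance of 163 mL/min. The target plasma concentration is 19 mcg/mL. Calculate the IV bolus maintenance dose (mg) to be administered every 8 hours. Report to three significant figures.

CL = 163 mL/min = 163 × 0.06 = 9.780 L/h
D = CL × Css × τ = 9.780 × 19 × 8 = 1487 mg

1490 mg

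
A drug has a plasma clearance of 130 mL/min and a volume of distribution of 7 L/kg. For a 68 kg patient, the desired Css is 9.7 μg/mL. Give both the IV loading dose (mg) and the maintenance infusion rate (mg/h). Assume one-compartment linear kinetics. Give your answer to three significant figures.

Total Vd = 7 × 68 = 476.0 L
LD = Vd · C_target = 476.0 × 9.7 = 4617 mg
CL = 130 mL/min × 60/1000 = 7.800 L/h
Infusion rate = 7.800 L/h × 9.7 mg/L = 75.66 mg/h

(a) 4620 mg; (b) 75.7 mg/h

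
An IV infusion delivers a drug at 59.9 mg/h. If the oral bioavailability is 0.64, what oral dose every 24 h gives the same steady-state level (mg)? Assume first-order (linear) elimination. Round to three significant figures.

2250 mg

To maintain the same Css, the systemic dosing rate must be unchanged: F·D/τ = infusion rate.
D = rate × τ / F = 59.9 × 24 / 0.64 = 2246 mg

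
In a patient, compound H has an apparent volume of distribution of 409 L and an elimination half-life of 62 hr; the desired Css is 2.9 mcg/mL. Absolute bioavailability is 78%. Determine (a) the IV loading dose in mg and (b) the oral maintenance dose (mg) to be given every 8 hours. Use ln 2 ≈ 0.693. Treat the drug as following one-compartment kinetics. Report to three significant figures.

(a) 1190 mg; (b) 136 mg

LD = Vd × C = 409.0 × 2.9 = 1186 mg
CL = 0.693 × Vd / t½ = 0.693 × 409.0 / 62 = 4.572 L/h
D = CL × Css × τ / F = 4.572 × 2.9 × 8 / 0.78 = 136.0 mg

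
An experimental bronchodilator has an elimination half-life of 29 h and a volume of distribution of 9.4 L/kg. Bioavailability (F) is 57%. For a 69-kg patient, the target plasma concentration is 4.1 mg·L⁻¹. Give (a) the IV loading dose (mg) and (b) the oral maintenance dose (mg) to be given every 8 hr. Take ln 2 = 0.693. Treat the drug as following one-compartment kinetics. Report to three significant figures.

Total Vd = 9.4 × 69 = 648.6 L
LD = Vd × C = 648.6 × 4.1 = 2659 mg
CL = 0.693 × Vd / t½ = 0.693 × 648.6 / 29 = 15.50 L/h
D = CL × Css × τ / F = 15.50 × 4.1 × 8 / 0.57 = 891.9 mg

(a) 2660 mg; (b) 892 mg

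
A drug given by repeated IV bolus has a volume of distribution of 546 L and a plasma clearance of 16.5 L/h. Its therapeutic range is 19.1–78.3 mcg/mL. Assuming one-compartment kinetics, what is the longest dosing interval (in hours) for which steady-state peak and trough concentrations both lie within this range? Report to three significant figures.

46.7 h

k = CL / Vd = 16.50 / 546.0 = 0.03022 h⁻¹
Between IV bolus doses, concentration decays as C = C₀·e^(−kτ), so C_peak/C_trough = e^(kτ).
τ_max = ln(C_peak/C_trough) / k = ln(78.3/19.1) / 0.03022 = 1.411 / 0.03022 = 46.69 h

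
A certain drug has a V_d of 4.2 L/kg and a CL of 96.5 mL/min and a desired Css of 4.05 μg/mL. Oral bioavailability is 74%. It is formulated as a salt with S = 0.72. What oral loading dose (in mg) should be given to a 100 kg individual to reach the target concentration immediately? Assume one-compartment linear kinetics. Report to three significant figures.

3190 mg

Vd(total) = 100 kg × 4.2 L/kg = 420.0 L
The loading dose fills Vd to the target concentration.
LD = Vd × C / F / S = 420.0 × 4.050 / 0.74 / 0.72 = 3193 mg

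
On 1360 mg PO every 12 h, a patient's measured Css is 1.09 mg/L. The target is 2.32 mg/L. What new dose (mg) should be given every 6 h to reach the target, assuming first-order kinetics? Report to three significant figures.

1450 mg

With linear kinetics, Css is proportional to dose rate (D/τ) at fixed clearance.
D₂ = D₁ × (Css,target / Css,current) × (τ₂/τ₁) = 1360 × (2.32/1.09) × (6/12) = 1447 mg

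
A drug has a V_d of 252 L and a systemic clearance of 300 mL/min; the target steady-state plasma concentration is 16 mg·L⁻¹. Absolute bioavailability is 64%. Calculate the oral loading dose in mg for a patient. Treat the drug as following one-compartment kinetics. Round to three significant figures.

6300 mg

LD = Vd × C / F = 252.0 × 16.00 / 0.64 = 6300 mg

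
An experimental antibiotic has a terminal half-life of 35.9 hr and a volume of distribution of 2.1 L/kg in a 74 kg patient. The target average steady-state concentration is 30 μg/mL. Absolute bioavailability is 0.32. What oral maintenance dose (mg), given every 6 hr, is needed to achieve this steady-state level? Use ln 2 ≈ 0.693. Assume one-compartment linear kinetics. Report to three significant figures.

1690 mg

Vd = 2.1 L/kg × 74 kg = 155.4 L
CL = 0.693 × Vd / t½ = 0.693 × 155.4 / 35.9 = 3.000 L/h
D = CL × Css × τ / F = 3.000 × 30 × 6 / 0.32 = 1688 mg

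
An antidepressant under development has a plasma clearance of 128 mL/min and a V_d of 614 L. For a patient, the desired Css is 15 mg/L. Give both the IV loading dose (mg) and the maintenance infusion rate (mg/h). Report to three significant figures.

Loading dose = Vd × C = 614.0 × 15 = 9210 mg
Convert clearance: 128 mL/min × 60 min/h ÷ 1000 mL/L = 7.680 L/h
Maintenance infusion rate = CL × Css = 7.680 × 15 = 115.2 mg/h

(a) 9210 mg; (b) 115 mg/h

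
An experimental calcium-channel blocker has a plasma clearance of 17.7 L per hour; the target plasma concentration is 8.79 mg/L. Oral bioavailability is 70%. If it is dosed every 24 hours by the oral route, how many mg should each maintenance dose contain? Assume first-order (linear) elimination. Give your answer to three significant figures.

D = CL × Css × τ / F = 17.70 × 8.79 × 24 / 0.7 = 5334 mg

5330 mg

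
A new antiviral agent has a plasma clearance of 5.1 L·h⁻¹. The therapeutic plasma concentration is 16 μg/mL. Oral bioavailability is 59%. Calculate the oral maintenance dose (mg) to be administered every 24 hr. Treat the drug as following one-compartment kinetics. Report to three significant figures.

3320 mg

D = CL × Css × τ / F = 5.100 × 16 × 24 / 0.59 = 3319 mg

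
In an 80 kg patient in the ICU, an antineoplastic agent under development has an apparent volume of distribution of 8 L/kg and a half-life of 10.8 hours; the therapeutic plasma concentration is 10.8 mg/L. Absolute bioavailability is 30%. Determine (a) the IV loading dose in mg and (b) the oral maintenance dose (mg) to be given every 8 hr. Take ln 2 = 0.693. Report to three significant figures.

Vd = 8 L/kg × 80 kg = 640.0 L
LD = Vd × C = 640.0 × 10.8 = 6912 mg
CL = 0.693 × Vd / t½ = 0.693 × 640.0 / 10.8 = 41.07 L/h
D = CL × Css × τ / F = 41.07 × 10.8 × 8 / 0.3 = 11830 mg

(a) 6910 mg; (b) 11800 mg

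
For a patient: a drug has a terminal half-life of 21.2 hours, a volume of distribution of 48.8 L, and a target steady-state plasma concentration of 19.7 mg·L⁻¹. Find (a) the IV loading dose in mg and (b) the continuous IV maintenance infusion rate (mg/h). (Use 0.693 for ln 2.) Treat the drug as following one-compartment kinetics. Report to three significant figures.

LD = Vd × C = 48.80 × 19.7 = 961.4 mg
CL = 0.693 × Vd / t½ = 0.693 × 48.80 / 21.2 = 1.595 L/h
Infusion rate = CL × Css = 1.595 × 19.7 = 31.42 mg/h

(a) 961 mg; (b) 31.4 mg/h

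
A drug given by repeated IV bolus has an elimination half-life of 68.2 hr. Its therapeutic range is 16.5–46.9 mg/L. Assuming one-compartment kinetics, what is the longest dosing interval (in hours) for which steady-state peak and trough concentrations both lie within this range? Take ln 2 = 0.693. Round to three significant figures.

103 h

k = 0.693 / t½ = 0.693 / 68.2 = 0.01016 h⁻¹
Between IV bolus doses, concentration decays as C = C₀·e^(−kτ), so C_peak/C_trough = e^(kτ).
τ_max = ln(C_peak/C_trough) / k = ln(46.9/16.5) / 0.01016 = 1.045 / 0.01016 = 102.9 h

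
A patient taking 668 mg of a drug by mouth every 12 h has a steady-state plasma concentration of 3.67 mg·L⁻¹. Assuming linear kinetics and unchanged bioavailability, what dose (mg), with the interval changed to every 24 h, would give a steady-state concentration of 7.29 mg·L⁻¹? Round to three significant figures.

For first-order elimination, Css ∝ F·D/(CL·τ); F and CL are unchanged, so Css ∝ D/τ.
D₂ = D₁ × (Css,target / Css,current) × (τ₂/τ₁) = 668 × (7.29/3.67) × (24/12) = 2654 mg

2650 mg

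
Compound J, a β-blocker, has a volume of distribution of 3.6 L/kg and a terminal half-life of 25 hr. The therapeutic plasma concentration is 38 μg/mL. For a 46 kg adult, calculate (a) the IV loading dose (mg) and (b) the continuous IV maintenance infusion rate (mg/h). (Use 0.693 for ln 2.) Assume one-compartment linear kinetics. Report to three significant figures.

(a) 6290 mg; (b) 174 mg/h

Total Vd = 3.6 × 46 = 165.6 L
LD = Vd × C = 165.6 × 38 = 6293 mg
CL = 0.693 × Vd / t½ = 0.693 × 165.6 / 25 = 4.590 L/h
Infusion rate = CL × Css = 4.590 × 38 = 174.4 mg/h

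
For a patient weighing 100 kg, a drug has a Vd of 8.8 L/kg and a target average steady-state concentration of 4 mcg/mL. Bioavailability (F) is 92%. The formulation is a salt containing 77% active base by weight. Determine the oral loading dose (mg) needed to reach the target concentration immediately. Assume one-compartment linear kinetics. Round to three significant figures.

Vd = 8.8 L/kg × 100 kg = 880.0 L
LD = Vd × C / F / S = 880.0 × 4.000 / 0.92 / 0.77 = 4969 mg

4970 mg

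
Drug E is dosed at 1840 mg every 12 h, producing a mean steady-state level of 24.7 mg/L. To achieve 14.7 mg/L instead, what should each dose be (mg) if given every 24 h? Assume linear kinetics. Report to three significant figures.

With linear kinetics, Css is proportional to dose rate (D/τ) at fixed clearance.
D₂ = D₁ × (Css,target / Css,current) × (τ₂/τ₁) = 1840 × (14.7/24.7) × (24/12) = 2190 mg

2190 mg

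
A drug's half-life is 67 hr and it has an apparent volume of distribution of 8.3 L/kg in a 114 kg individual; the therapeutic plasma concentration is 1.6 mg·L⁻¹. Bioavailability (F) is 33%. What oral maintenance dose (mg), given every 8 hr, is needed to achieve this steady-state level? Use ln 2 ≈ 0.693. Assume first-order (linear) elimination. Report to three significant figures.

380 mg

Vd = 8.3 L/kg × 114 kg = 946.2 L
k = 0.693/67 = 0.01034 h⁻¹, so CL = k·Vd = 0.01034 × 946.2 = 9.784 L/h
D = CL × Css × τ / F = 9.784 × 1.6 × 8 / 0.33 = 379.5 mg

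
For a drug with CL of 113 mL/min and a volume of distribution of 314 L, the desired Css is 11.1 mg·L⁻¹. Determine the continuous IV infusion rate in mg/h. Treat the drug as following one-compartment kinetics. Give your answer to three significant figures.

CL = 113 mL/min = 113 × 0.06 = 6.780 L/h
Maintenance depends on clearance, not Vd — rate in must match rate out.
Infusion rate = CL · Css = 6.780 L/h × 11.1 mg/L = 75.26 mg/h

75.3 mg/h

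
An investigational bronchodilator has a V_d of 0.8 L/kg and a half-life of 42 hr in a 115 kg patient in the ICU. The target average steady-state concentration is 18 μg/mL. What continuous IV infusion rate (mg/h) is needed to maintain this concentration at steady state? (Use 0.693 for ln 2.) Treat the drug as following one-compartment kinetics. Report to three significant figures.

Total Vd = 0.8 × 115 = 92.00 L
k = 0.693/42 = 0.01650 h⁻¹, so CL = k·Vd = 0.01650 × 92.00 = 1.518 L/h
Infusion rate = CL × Css = 1.518 × 18 = 27.32 mg/h

27.3 mg/h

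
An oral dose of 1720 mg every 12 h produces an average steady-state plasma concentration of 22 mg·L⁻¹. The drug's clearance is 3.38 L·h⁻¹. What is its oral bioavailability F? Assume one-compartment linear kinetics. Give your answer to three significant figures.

0.519

F·D/τ = CL·Css at steady state → F = CL·Css·τ / D.
F = 3.38 × 22 × 12 / 1720 = 0.519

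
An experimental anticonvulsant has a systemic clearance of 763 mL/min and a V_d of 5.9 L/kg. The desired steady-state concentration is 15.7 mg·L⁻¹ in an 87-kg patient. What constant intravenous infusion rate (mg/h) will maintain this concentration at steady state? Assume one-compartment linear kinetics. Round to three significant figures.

719 mg/h

CL = 763 mL/min × 60/1000 = 45.78 L/h
Infusion rate = CL · Css = 45.78 L/h × 15.7 mg/L = 718.7 mg/h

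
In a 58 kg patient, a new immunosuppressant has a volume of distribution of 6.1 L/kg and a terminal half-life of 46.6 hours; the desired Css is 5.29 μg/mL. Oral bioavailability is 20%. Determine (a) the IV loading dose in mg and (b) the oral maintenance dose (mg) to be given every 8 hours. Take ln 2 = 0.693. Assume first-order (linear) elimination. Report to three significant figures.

(a) 1870 mg; (b) 1110 mg

Total Vd = 6.1 × 58 = 353.8 L
LD = Vd × C = 353.8 × 5.29 = 1872 mg
CL = 0.693 × Vd / t½ = 0.693 × 353.8 / 46.6 = 5.261 L/h
D = CL × Css × τ / F = 5.261 × 5.29 × 8 / 0.2 = 1113 mg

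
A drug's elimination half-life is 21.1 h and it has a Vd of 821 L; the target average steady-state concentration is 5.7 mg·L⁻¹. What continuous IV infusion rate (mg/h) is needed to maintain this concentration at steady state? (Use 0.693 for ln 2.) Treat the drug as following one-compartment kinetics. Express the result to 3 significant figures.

CL = 0.693 × Vd / t½ = 0.693 × 821.0 / 21.1 = 26.96 L/h
Infusion rate = CL × Css = 26.96 × 5.7 = 153.7 mg/h

154 mg/h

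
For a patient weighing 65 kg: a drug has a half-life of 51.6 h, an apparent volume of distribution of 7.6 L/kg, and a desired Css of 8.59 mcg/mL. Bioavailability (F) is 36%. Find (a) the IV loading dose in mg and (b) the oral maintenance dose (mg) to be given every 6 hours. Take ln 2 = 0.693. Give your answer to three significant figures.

Vd(total) = 65 kg × 7.6 L/kg = 494.0 L
LD = Vd × C = 494.0 × 8.59 = 4243 mg
CL = 0.693 × Vd / t½ = 0.693 × 494.0 / 51.6 = 6.635 L/h
D = CL × Css × τ / F = 6.635 × 8.59 × 6 / 0.36 = 949.9 mg

(a) 4240 mg; (b) 950 mg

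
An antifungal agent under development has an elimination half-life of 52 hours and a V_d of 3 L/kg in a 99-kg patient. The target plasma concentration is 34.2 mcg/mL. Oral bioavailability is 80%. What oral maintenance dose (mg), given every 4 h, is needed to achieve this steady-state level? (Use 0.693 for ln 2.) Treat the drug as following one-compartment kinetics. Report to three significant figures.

677 mg

Total Vd = 3 × 99 = 297.0 L
CL = ln 2 · Vd / t½ = 0.693 × 297.0 / 52 = 3.958 L/h
D = CL × Css × τ / F = 3.958 × 34.2 × 4 / 0.8 = 676.8 mg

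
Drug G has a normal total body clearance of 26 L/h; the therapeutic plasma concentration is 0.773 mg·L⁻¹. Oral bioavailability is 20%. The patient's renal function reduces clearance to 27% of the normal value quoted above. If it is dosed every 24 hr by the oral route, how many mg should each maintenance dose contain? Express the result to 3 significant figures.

Patient clearance = 0.27 × 26.00 = 7.020 L/h
D = CL × Css × τ / F = 7.020 × 0.773 × 24 / 0.2 = 651.2 mg

651 mg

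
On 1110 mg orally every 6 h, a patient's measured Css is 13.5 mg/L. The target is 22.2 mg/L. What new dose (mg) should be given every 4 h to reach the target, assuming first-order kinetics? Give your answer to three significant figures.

1220 mg

For first-order elimination, Css ∝ F·D/(CL·τ); F and CL are unchanged, so Css ∝ D/τ.
D₂ = D₁ × (Css,target / Css,current) × (τ₂/τ₁) = 1110 × (22.2/13.5) × (4/6) = 1217 mg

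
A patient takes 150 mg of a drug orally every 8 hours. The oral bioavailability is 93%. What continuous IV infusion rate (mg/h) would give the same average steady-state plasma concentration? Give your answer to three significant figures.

Equivalent systemic input: infusion rate = F·D/τ.
Rate = 0.93 × 150 / 8 = 17.44 mg/h

17.4 mg/h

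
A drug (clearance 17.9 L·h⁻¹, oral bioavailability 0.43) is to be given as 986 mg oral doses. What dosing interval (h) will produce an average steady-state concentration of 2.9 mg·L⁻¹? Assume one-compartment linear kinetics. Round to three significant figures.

8.17 h

F·D/τ = CL·Css → τ = F·D / (CL·Css).
τ = 0.43 × 986 / (17.9 × 2.9) = 8.168 h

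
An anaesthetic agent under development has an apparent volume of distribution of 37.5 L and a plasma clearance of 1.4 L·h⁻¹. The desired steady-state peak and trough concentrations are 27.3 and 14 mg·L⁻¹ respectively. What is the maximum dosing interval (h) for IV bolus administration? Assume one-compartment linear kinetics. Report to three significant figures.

17.9 h

k = CL / Vd = 1.400 / 37.50 = 0.03733 h⁻¹
Between IV bolus doses, concentration decays as C = C₀·e^(−kτ), so C_peak/C_trough = e^(kτ).
τ_max = ln(C_peak/C_trough) / k = ln(27.3/14) / 0.03733 = 0.6678 / 0.03733 = 17.89 h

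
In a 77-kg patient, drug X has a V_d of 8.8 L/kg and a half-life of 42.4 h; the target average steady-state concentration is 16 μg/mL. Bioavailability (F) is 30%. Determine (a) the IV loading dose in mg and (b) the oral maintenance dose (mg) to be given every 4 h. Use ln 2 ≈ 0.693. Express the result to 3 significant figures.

Total Vd = 8.8 × 77 = 677.6 L
LD = Vd × C = 677.6 × 16 = 10840 mg
CL = 0.693 × Vd / t½ = 0.693 × 677.6 / 42.4 = 11.07 L/h
D = CL × Css × τ / F = 11.07 × 16 × 4 / 0.3 = 2362 mg

(a) 10800 mg; (b) 2360 mg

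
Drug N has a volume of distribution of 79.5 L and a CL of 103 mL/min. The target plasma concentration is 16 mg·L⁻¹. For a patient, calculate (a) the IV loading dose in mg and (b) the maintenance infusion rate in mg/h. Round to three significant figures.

(a) 1270 mg; (b) 98.9 mg/h

Loading: fill Vd to C_target → 79.50 L × 16 mg/L = 1272 mg
CL = 103 mL/min = 103 × 0.06 = 6.180 L/h
Infusion rate = 6.180 L/h × 16 mg/L = 98.88 mg/h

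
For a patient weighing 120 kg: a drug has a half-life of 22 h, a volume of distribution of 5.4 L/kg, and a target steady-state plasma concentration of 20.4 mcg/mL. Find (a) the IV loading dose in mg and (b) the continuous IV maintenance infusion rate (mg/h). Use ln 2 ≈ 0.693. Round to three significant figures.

Total Vd = 5.4 × 120 = 648.0 L
LD = Vd × C = 648.0 × 20.4 = 13220 mg
CL = 0.693 × Vd / t½ = 0.693 × 648.0 / 22 = 20.41 L/h
Infusion rate = CL × Css = 20.41 × 20.4 = 416.4 mg/h

(a) 13200 mg; (b) 416 mg/h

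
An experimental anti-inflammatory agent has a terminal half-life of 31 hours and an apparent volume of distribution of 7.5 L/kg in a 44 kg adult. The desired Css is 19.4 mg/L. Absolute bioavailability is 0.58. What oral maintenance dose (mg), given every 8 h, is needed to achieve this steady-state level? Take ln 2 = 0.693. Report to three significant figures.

1970 mg

Total Vd = 7.5 × 44 = 330.0 L
k = 0.693/31 = 0.02235 h⁻¹, so CL = k·Vd = 0.02235 × 330.0 = 7.376 L/h
D = CL × Css × τ / F = 7.376 × 19.4 × 8 / 0.58 = 1974 mg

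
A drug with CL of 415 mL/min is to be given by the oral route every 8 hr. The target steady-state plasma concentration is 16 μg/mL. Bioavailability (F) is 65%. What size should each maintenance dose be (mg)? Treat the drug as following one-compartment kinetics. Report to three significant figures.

4900 mg

CL = 415 mL/min = 415 × 0.06 = 24.90 L/h
D = CL × Css × τ / F = 24.90 × 16 × 8 / 0.65 = 4903 mg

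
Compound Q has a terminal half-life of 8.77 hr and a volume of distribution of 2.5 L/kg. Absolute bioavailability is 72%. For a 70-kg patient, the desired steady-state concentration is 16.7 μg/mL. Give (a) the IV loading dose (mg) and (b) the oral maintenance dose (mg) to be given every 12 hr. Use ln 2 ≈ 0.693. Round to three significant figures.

Total Vd = 2.5 × 70 = 175.0 L
LD = Vd × C = 175.0 × 16.7 = 2923 mg
CL = 0.693 × Vd / t½ = 0.693 × 175.0 / 8.77 = 13.83 L/h
D = CL × Css × τ / F = 13.83 × 16.7 × 12 / 0.72 = 3849 mg

(a) 2920 mg; (b) 3850 mg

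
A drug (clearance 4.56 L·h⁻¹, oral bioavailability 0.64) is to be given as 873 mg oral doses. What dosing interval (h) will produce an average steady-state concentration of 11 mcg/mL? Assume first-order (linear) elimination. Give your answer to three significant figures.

F·D/τ = CL·Css → τ = F·D / (CL·Css).
τ = 0.64 × 873 / (4.56 × 11) = 11.14 h

11.1 h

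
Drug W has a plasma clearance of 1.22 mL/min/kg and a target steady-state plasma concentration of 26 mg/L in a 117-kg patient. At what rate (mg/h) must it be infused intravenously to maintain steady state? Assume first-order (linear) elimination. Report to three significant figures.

CL = 1.22 mL/min/kg × 117 kg = 142.7 mL/min = 142.7 × 60/1000 = 8.562 L/h
At steady state, infusion rate equals elimination rate: rate in = CL × Css.
Infusion rate = CL · Css = 8.562 L/h × 26 mg/L = 222.6 mg/h

223 mg/h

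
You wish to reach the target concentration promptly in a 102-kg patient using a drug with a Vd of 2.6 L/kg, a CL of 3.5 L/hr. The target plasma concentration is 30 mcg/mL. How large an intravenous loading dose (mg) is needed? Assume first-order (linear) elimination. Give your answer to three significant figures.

Vd(total) = 102 kg × 2.6 L/kg = 265.2 L
LD = Vd × C = 265.2 × 30.00 = 7956 mg

7960 mg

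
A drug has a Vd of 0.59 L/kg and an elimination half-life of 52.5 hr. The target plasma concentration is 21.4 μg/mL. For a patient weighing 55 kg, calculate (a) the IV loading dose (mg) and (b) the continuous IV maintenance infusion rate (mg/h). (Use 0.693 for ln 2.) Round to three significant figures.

Total Vd = 0.59 × 55 = 32.45 L
LD = Vd × C = 32.45 × 21.4 = 694.4 mg
CL = 0.693 × Vd / t½ = 0.693 × 32.45 / 52.5 = 0.4283 L/h
Infusion rate = CL × Css = 0.4283 × 21.4 = 9.166 mg/h

(a) 694 mg; (b) 9.17 mg/h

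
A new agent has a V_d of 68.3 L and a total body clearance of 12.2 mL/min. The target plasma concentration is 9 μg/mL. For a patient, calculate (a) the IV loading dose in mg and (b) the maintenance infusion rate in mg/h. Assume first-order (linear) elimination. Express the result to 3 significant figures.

(a) 615 mg; (b) 6.59 mg/h

Loading dose = Vd × C = 68.30 × 9 = 614.7 mg
CL = 12.2 mL/min × 60/1000 = 0.7320 L/h
Maintenance: replace elimination → rate = CL × Css = 0.7320 × 9 = 6.588 mg/h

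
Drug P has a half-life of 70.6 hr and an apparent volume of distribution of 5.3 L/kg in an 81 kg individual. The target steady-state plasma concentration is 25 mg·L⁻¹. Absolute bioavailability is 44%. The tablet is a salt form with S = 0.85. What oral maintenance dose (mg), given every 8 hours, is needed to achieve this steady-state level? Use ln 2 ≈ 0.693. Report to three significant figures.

Vd = 5.3 L/kg × 81 kg = 429.3 L
CL = ln 2 · Vd / t½ = 0.693 × 429.3 / 70.6 = 4.214 L/h
D = CL × Css × τ / F / S = 4.214 × 25 × 8 / 0.44 / 0.85 = 2253 mg

2250 mg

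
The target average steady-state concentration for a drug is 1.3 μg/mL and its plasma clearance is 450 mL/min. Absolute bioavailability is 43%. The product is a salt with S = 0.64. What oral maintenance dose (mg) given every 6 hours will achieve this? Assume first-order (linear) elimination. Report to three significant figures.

CL = 450 mL/min × 60/1000 = 27.00 L/h
At steady state, dose per interval replaces the amount cleared in that interval: F·S·D/τ = CL·Css.
D = CL × Css × τ / F / S = 27.00 × 1.3 × 6 / 0.43 / 0.64 = 765.3 mg

765 mg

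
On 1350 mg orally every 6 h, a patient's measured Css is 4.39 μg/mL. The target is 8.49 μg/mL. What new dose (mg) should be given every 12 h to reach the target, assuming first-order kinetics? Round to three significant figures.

5220 mg

With linear kinetics, Css is proportional to dose rate (D/τ) at fixed clearance.
D₂ = D₁ × (Css,target / Css,current) × (τ₂/τ₁) = 1350 × (8.49/4.39) × (12/6) = 5222 mg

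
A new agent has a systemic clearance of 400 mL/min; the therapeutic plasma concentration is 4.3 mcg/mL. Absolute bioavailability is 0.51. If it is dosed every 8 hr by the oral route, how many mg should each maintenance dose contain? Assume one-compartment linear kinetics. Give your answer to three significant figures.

CL = 400 mL/min × 60/1000 = 24.00 L/h
At steady state, dose per interval replaces the amount cleared in that interval: F·D/τ = CL·Css.
D = CL × Css × τ / F = 24.00 × 4.3 × 8 / 0.51 = 1619 mg

1620 mg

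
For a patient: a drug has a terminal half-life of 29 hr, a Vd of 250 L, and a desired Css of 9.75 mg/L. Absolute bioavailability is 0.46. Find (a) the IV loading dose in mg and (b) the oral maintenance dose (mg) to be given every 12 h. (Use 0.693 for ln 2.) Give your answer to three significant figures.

LD = Vd × C = 250.0 × 9.75 = 2438 mg
CL = 0.693 × Vd / t½ = 0.693 × 250.0 / 29 = 5.974 L/h
D = CL × Css × τ / F = 5.974 × 9.75 × 12 / 0.46 = 1519 mg

(a) 2440 mg; (b) 1520 mg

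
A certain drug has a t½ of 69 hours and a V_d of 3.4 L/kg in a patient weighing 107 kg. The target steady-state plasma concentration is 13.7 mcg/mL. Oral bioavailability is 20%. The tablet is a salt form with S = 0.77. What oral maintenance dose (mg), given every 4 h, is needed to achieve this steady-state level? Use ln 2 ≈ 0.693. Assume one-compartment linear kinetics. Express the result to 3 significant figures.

Vd = 3.4 L/kg × 107 kg = 363.8 L
CL = ln 2 · Vd / t½ = 0.693 × 363.8 / 69 = 3.654 L/h
D = CL × Css × τ / F / S = 3.654 × 13.7 × 4 / 0.2 / 0.77 = 1300 mg

1300 mg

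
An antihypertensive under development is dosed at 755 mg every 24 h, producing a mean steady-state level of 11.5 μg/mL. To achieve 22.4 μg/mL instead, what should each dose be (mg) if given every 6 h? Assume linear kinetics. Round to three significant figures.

368 mg

With linear kinetics, Css is proportional to dose rate (D/τ) at fixed clearance.
D₂ = D₁ × (Css,target / Css,current) × (τ₂/τ₁) = 755 × (22.4/11.5) × (6/24) = 367.7 mg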